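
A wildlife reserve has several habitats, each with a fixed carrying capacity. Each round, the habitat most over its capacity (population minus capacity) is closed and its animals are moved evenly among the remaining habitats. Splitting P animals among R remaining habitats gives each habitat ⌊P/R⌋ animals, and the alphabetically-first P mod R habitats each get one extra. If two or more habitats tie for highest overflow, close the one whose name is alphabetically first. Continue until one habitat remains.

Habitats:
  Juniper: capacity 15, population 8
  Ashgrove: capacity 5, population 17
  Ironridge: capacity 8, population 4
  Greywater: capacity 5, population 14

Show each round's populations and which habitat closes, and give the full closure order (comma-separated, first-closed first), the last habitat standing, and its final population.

Round 1: Ashgrove=17 Greywater=14 Ironridge=4 Juniper=8 → close Ashgrove (overflow 12)
  17÷3 = 5 each, +1 to first 2
Round 2: Greywater=20 Ironridge=10 Juniper=13 → close Greywater (overflow 15)
  20÷2 = 10 each, +1 to first 0
Round 3: Ironridge=20 Juniper=23 → close Ironridge (overflow 12)
  20÷1 = 20 each, +1 to first 0

Closure order: Ashgrove, Greywater, Ironridge
Last habitat: Juniper with 43 animals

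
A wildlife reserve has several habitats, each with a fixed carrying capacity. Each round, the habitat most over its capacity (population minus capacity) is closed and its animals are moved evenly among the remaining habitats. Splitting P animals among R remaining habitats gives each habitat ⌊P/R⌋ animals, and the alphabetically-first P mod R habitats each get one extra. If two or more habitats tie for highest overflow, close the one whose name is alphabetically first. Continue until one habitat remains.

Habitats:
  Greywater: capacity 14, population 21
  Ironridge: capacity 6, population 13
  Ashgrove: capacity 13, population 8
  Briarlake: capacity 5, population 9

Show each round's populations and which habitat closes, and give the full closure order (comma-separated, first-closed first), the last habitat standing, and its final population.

Round 1: Ashgrove=8 Briarlake=9 Greywater=21 Ironridge=13 → close Greywater (overflow 7)
  21÷3 = 7 each, +1 to first 0
Round 2: Ashgrove=15 Briarlake=16 Ironridge=20 → close Ironridge (overflow 14)
  20÷2 = 10 each, +1 to first 0
Round 3: Ashgrove=25 Briarlake=26 → close Briarlake (overflow 21)
  26÷1 = 26 each, +1 to first 0

Closure order: Greywater, Ironridge, Briarlake
Last habitat: Ashgrove with 51 animals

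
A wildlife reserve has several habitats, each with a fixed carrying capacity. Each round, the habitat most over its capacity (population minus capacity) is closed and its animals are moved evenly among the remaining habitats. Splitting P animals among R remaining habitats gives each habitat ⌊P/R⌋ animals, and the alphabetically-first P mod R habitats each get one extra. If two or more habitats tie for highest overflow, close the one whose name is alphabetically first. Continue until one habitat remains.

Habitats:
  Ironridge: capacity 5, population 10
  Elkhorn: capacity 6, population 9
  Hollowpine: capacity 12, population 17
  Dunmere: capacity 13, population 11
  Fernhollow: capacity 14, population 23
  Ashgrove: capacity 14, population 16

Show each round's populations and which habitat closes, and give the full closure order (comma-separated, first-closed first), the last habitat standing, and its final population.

Closure order: Fernhollow, Hollowpine, Ironridge, Ashgrove, Elkhorn
Last habitat: Dunmere with 86 animals

Round 1: Ashgrove=16 Dunmere=11 Elkhorn=9 Fernhollow=23 Hollowpine=17 Ironridge=10 → close Fernhollow (overflow 9)
  23÷5 = 4 each, +1 to first 3
Round 2: Ashgrove=21 Dunmere=16 Elkhorn=14 Hollowpine=21 Ironridge=14 → close Hollowpine (overflow 9)
  21÷4 = 5 each, +1 to first 1
Round 3: Ashgrove=27 Dunmere=21 Elkhorn=19 Ironridge=19 → close Ironridge (overflow 14)
  19÷3 = 6 each, +1 to first 1
Round 4: Ashgrove=34 Dunmere=27 Elkhorn=25 → close Ashgrove (overflow 20)
  34÷2 = 17 each, +1 to first 0
Round 5: Dunmere=44 Elkhorn=42 → close Elkhorn (overflow 36)
  42÷1 = 42 each, +1 to first 0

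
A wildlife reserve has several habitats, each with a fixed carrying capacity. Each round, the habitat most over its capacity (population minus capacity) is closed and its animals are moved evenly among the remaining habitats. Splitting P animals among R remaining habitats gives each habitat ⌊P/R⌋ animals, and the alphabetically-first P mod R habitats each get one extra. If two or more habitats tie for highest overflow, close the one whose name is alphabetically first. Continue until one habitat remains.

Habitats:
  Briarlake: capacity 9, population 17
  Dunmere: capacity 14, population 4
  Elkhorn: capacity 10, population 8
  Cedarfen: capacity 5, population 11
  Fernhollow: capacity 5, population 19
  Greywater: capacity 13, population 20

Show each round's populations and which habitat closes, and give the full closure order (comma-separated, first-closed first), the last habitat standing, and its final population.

Closure order: Fernhollow, Briarlake, Cedarfen, Greywater, Elkhorn
Last habitat: Dunmere with 79 animals

Round 1: Briarlake=17 Cedarfen=11 Dunmere=4 Elkhorn=8 Fernhollow=19 Greywater=20 → close Fernhollow (overflow 14)
  19÷5 = 3 each, +1 to first 4
Round 2: Briarlake=21 Cedarfen=15 Dunmere=8 Elkhorn=12 Greywater=23 → close Briarlake (overflow 12)
  21÷4 = 5 each, +1 to first 1
Round 3: Cedarfen=21 Dunmere=13 Elkhorn=17 Greywater=28 → close Cedarfen (overflow 16)
  21÷3 = 7 each, +1 to first 0
Round 4: Dunmere=20 Elkhorn=24 Greywater=35 → close Greywater (overflow 22)
  35÷2 = 17 each, +1 to first 1
Round 5: Dunmere=38 Elkhorn=41 → close Elkhorn (overflow 31)
  41÷1 = 41 each, +1 to first 0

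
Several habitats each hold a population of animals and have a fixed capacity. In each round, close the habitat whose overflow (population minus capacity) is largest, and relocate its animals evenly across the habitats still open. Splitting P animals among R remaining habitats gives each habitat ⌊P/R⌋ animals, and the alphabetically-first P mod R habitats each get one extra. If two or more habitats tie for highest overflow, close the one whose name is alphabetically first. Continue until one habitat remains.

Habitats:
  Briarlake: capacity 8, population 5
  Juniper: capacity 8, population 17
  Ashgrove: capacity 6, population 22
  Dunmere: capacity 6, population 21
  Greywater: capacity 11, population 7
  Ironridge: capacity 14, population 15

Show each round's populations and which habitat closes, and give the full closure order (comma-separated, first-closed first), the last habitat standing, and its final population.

Closure order: Ashgrove, Dunmere, Juniper, Ironridge, Briarlake
Last habitat: Greywater with 87 animals

Round 1: Ashgrove=22 Briarlake=5 Dunmere=21 Greywater=7 Ironridge=15 Juniper=17 → close Ashgrove (overflow 16)
  22÷5 = 4 each, +1 to first 2
Round 2: Briarlake=10 Dunmere=26 Greywater=11 Ironridge=19 Juniper=21 → close Dunmere (overflow 20)
  26÷4 = 6 each, +1 to first 2
Round 3: Briarlake=17 Greywater=18 Ironridge=25 Juniper=27 → close Juniper (overflow 19)
  27÷3 = 9 each, +1 to first 0
Round 4: Briarlake=26 Greywater=27 Ironridge=34 → close Ironridge (overflow 20)
  34÷2 = 17 each, +1 to first 0
Round 5: Briarlake=43 Greywater=44 → close Briarlake (overflow 35)
  43÷1 = 43 each, +1 to first 0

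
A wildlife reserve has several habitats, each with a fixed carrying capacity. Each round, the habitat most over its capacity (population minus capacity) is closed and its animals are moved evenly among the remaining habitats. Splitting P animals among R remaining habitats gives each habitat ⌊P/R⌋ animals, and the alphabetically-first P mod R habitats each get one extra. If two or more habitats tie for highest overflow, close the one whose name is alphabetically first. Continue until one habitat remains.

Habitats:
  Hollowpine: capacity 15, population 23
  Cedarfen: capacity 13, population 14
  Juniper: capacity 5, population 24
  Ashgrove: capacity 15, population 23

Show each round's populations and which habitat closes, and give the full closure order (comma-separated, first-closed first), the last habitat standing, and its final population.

Closure order: Juniper, Ashgrove, Hollowpine
Last habitat: Cedarfen with 84 animals

Round 1: Ashgrove=23 Cedarfen=14 Hollowpine=23 Juniper=24 → close Juniper (overflow 19)
  24÷3 = 8 each, +1 to first 0
Round 2: Ashgrove=31 Cedarfen=22 Hollowpine=31 → close Ashgrove (overflow 16)
  31÷2 = 15 each, +1 to first 1
Round 3: Cedarfen=38 Hollowpine=46 → close Hollowpine (overflow 31)
  46÷1 = 46 each, +1 to first 0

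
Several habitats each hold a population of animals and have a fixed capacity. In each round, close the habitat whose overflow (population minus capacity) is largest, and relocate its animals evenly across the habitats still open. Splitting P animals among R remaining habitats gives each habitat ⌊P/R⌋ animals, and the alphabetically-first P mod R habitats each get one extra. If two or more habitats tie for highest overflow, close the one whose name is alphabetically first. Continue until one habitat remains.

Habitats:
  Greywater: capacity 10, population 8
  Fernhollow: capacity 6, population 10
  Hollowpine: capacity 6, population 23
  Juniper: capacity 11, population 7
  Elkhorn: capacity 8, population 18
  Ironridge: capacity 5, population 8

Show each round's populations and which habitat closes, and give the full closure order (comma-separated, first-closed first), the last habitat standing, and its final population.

Round 1: Elkhorn=18 Fernhollow=10 Greywater=8 Hollowpine=23 Ironridge=8 Juniper=7 → close Hollowpine (overflow 17)
  23÷5 = 4 each, +1 to first 3
Round 2: Elkhorn=23 Fernhollow=15 Greywater=13 Ironridge=12 Juniper=11 → close Elkhorn (overflow 15)
  23÷4 = 5 each, +1 to first 3
Round 3: Fernhollow=21 Greywater=19 Ironridge=18 Juniper=16 → close Fernhollow (overflow 15)
  21÷3 = 7 each, +1 to first 0
Round 4: Greywater=26 Ironridge=25 Juniper=23 → close Ironridge (overflow 20)
  25÷2 = 12 each, +1 to first 1
Round 5: Greywater=39 Juniper=35 → close Greywater (overflow 29)
  39÷1 = 39 each, +1 to first 0

Closure order: Hollowpine, Elkhorn, Fernhollow, Ironridge, Greywater
Last habitat: Juniper with 74 animals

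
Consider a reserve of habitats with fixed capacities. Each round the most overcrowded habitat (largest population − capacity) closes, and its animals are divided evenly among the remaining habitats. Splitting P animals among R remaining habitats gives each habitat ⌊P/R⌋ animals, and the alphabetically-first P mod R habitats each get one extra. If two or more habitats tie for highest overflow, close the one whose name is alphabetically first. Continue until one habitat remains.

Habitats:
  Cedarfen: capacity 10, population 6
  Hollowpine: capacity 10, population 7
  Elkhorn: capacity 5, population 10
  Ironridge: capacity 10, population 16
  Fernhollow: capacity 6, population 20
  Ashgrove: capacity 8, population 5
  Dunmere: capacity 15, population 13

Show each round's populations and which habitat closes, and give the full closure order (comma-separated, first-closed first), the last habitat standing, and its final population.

Closure order: Fernhollow, Ironridge, Elkhorn, Ashgrove, Dunmere, Cedarfen
Last habitat: Hollowpine with 77 animals

Round 1: Ashgrove=5 Cedarfen=6 Dunmere=13 Elkhorn=10 Fernhollow=20 Hollowpine=7 Ironridge=16 → close Fernhollow (overflow 14)
  20÷6 = 3 each, +1 to first 2
Round 2: Ashgrove=9 Cedarfen=10 Dunmere=16 Elkhorn=13 Hollowpine=10 Ironridge=19 → close Ironridge (overflow 9)
  19÷5 = 3 each, +1 to first 4
Round 3: Ashgrove=13 Cedarfen=14 Dunmere=20 Elkhorn=17 Hollowpine=13 → close Elkhorn (overflow 12)
  17÷4 = 4 each, +1 to first 1
Round 4: Ashgrove=18 Cedarfen=18 Dunmere=24 Hollowpine=17 → close Ashgrove (overflow 10)
  18÷3 = 6 each, +1 to first 0
Round 5: Cedarfen=24 Dunmere=30 Hollowpine=23 → close Dunmere (overflow 15)
  30÷2 = 15 each, +1 to first 0
Round 6: Cedarfen=39 Hollowpine=38 → close Cedarfen (overflow 29)
  39÷1 = 39 each, +1 to first 0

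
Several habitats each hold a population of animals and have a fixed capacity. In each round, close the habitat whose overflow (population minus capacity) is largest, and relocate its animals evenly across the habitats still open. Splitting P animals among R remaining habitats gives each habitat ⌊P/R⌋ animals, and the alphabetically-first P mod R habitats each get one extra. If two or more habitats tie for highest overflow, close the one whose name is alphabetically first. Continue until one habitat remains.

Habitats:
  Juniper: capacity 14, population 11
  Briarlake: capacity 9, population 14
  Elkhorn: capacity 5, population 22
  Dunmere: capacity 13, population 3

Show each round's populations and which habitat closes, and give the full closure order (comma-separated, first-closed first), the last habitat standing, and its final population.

Round 1: Briarlake=14 Dunmere=3 Elkhorn=22 Juniper=11 → close Elkhorn (overflow 17)
  22÷3 = 7 each, +1 to first 1
Round 2: Briarlake=22 Dunmere=10 Juniper=18 → close Briarlake (overflow 13)
  22÷2 = 11 each, +1 to first 0
Round 3: Dunmere=21 Juniper=29 → close Juniper (overflow 15)
  29÷1 = 29 each, +1 to first 0

Closure order: Elkhorn, Briarlake, Juniper
Last habitat: Dunmere with 50 animals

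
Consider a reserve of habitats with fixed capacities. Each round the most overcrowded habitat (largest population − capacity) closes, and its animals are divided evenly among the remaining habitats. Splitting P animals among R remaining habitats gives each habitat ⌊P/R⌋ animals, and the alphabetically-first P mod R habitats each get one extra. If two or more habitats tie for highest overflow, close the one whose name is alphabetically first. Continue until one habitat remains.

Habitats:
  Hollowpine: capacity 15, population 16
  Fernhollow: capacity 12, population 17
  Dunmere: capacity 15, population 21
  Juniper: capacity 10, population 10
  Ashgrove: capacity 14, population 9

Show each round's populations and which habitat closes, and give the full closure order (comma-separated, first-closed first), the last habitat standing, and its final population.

Closure order: Dunmere, Fernhollow, Hollowpine, Juniper
Last habitat: Ashgrove with 73 animals

Round 1: Ashgrove=9 Dunmere=21 Fernhollow=17 Hollowpine=16 Juniper=10 → close Dunmere (overflow 6)
  21÷4 = 5 each, +1 to first 1
Round 2: Ashgrove=15 Fernhollow=22 Hollowpine=21 Juniper=15 → close Fernhollow (overflow 10)
  22÷3 = 7 each, +1 to first 1
Round 3: Ashgrove=23 Hollowpine=28 Juniper=22 → close Hollowpine (overflow 13)
  28÷2 = 14 each, +1 to first 0
Round 4: Ashgrove=37 Juniper=36 → close Juniper (overflow 26)
  36÷1 = 36 each, +1 to first 0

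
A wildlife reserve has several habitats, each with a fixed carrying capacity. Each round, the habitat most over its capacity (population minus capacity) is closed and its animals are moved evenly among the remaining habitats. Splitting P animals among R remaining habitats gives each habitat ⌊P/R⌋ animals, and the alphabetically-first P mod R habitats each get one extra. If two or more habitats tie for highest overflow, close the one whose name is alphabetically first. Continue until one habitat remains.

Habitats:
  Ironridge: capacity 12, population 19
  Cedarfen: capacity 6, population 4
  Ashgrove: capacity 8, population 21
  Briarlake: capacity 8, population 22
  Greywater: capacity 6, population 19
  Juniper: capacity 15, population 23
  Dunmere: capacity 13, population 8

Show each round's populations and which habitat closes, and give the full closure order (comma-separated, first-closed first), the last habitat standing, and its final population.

Closure order: Briarlake, Ashgrove, Greywater, Juniper, Ironridge, Cedarfen
Last habitat: Dunmere with 116 animals

Round 1: Ashgrove=21 Briarlake=22 Cedarfen=4 Dunmere=8 Greywater=19 Ironridge=19 Juniper=23 → close Briarlake (overflow 14)
  22÷6 = 3 each, +1 to first 4
Round 2: Ashgrove=25 Cedarfen=8 Dunmere=12 Greywater=23 Ironridge=22 Juniper=26 → close Ashgrove (overflow 17)
  25÷5 = 5 each, +1 to first 0
Round 3: Cedarfen=13 Dunmere=17 Greywater=28 Ironridge=27 Juniper=31 → close Greywater (overflow 22)
  28÷4 = 7 each, +1 to first 0
Round 4: Cedarfen=20 Dunmere=24 Ironridge=34 Juniper=38 → close Juniper (overflow 23)
  38÷3 = 12 each, +1 to first 2
Round 5: Cedarfen=33 Dunmere=37 Ironridge=46 → close Ironridge (overflow 34)
  46÷2 = 23 each, +1 to first 0
Round 6: Cedarfen=56 Dunmere=60 → close Cedarfen (overflow 50)
  56÷1 = 56 each, +1 to first 0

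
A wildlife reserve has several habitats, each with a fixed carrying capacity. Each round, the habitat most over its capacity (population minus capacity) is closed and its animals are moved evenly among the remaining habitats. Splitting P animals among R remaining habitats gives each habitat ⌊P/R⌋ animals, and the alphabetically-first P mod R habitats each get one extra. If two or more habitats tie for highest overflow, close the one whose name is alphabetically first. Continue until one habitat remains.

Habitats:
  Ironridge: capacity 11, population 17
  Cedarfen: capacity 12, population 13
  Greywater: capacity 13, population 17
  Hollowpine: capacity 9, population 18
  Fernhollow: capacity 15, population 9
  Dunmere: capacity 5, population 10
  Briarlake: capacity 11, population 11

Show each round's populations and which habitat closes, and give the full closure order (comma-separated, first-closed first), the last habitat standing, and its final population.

Round 1: Briarlake=11 Cedarfen=13 Dunmere=10 Fernhollow=9 Greywater=17 Hollowpine=18 Ironridge=17 → close Hollowpine (overflow 9)
  18÷6 = 3 each, +1 to first 0
Round 2: Briarlake=14 Cedarfen=16 Dunmere=13 Fernhollow=12 Greywater=20 Ironridge=20 → close Ironridge (overflow 9)
  20÷5 = 4 each, +1 to first 0
Round 3: Briarlake=18 Cedarfen=20 Dunmere=17 Fernhollow=16 Greywater=24 → close Dunmere (overflow 12)
  17÷4 = 4 each, +1 to first 1
Round 4: Briarlake=23 Cedarfen=24 Fernhollow=20 Greywater=28 → close Greywater (overflow 15)
  28÷3 = 9 each, +1 to first 1
Round 5: Briarlake=33 Cedarfen=33 Fernhollow=29 → close Briarlake (overflow 22)
  33÷2 = 16 each, +1 to first 1
Round 6: Cedarfen=50 Fernhollow=45 → close Cedarfen (overflow 38)
  50÷1 = 50 each, +1 to first 0

Closure order: Hollowpine, Ironridge, Dunmere, Greywater, Briarlake, Cedarfen
Last habitat: Fernhollow with 95 animals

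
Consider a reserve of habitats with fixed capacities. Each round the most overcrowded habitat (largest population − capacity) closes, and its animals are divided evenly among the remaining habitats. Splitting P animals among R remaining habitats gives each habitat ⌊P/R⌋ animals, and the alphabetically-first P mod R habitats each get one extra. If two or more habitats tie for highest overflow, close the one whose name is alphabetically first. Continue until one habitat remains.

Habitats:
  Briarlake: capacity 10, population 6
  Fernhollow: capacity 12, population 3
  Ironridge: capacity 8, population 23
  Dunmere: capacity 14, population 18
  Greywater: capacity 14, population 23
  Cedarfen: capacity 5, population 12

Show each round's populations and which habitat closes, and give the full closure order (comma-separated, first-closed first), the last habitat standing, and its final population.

Round 1: Briarlake=6 Cedarfen=12 Dunmere=18 Fernhollow=3 Greywater=23 Ironridge=23 → close Ironridge (overflow 15)
  23÷5 = 4 each, +1 to first 3
Round 2: Briarlake=11 Cedarfen=17 Dunmere=23 Fernhollow=7 Greywater=27 → close Greywater (overflow 13)
  27÷4 = 6 each, +1 to first 3
Round 3: Briarlake=18 Cedarfen=24 Dunmere=30 Fernhollow=13 → close Cedarfen (overflow 19)
  24÷3 = 8 each, +1 to first 0
Round 4: Briarlake=26 Dunmere=38 Fernhollow=21 → close Dunmere (overflow 24)
  38÷2 = 19 each, +1 to first 0
Round 5: Briarlake=45 Fernhollow=40 → close Briarlake (overflow 35)
  45÷1 = 45 each, +1 to first 0

Closure order: Ironridge, Greywater, Cedarfen, Dunmere, Briarlake
Last habitat: Fernhollow with 85 animals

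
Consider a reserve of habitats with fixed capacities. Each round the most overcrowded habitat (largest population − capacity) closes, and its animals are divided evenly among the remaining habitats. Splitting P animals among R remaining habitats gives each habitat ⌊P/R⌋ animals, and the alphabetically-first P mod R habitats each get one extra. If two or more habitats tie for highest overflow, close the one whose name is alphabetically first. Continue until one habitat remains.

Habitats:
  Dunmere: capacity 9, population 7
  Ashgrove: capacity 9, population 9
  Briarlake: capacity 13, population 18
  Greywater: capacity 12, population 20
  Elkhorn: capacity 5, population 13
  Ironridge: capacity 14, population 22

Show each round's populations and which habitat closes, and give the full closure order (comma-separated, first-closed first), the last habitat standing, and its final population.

Closure order: Elkhorn, Greywater, Ironridge, Briarlake, Ashgrove
Last habitat: Dunmere with 89 animals

Round 1: Ashgrove=9 Briarlake=18 Dunmere=7 Elkhorn=13 Greywater=20 Ironridge=22 → close Elkhorn (overflow 8)
  13÷5 = 2 each, +1 to first 3
Round 2: Ashgrove=12 Briarlake=21 Dunmere=10 Greywater=22 Ironridge=24 → close Greywater (overflow 10)
  22÷4 = 5 each, +1 to first 2
Round 3: Ashgrove=18 Briarlake=27 Dunmere=15 Ironridge=29 → close Ironridge (overflow 15)
  29÷3 = 9 each, +1 to first 2
Round 4: Ashgrove=28 Briarlake=37 Dunmere=24 → close Briarlake (overflow 24)
  37÷2 = 18 each, +1 to first 1
Round 5: Ashgrove=47 Dunmere=42 → close Ashgrove (overflow 38)
  47÷1 = 47 each, +1 to first 0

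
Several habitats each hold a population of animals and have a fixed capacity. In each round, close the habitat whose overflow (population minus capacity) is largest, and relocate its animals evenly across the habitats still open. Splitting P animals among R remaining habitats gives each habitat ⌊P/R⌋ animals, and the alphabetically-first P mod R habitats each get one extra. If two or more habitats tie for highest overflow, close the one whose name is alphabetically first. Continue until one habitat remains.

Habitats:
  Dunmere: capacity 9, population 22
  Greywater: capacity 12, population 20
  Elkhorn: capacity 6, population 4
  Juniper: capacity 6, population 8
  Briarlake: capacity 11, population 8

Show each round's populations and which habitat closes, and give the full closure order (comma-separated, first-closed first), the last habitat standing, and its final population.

Closure order: Dunmere, Greywater, Juniper, Briarlake
Last habitat: Elkhorn with 62 animals

Round 1: Briarlake=8 Dunmere=22 Elkhorn=4 Greywater=20 Juniper=8 → close Dunmere (overflow 13)
  22÷4 = 5 each, +1 to first 2
Round 2: Briarlake=14 Elkhorn=10 Greywater=25 Juniper=13 → close Greywater (overflow 13)
  25÷3 = 8 each, +1 to first 1
Round 3: Briarlake=23 Elkhorn=18 Juniper=21 → close Juniper (overflow 15)
  21÷2 = 10 each, +1 to first 1
Round 4: Briarlake=34 Elkhorn=28 → close Briarlake (overflow 23)
  34÷1 = 34 each, +1 to first 0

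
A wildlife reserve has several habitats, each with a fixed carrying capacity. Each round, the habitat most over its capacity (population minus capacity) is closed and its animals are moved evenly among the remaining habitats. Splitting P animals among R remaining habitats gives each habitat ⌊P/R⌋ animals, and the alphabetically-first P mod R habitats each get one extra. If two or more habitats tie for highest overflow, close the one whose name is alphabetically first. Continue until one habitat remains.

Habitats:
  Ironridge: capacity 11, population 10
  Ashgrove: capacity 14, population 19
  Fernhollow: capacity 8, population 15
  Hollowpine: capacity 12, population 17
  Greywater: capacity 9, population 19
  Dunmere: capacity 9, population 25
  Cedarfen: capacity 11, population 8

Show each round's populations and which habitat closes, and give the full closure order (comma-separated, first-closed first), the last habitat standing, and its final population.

Closure order: Dunmere, Greywater, Fernhollow, Ashgrove, Hollowpine, Cedarfen
Last habitat: Ironridge with 113 animals

Round 1: Ashgrove=19 Cedarfen=8 Dunmere=25 Fernhollow=15 Greywater=19 Hollowpine=17 Ironridge=10 → close Dunmere (overflow 16)
  25÷6 = 4 each, +1 to first 1
Round 2: Ashgrove=24 Cedarfen=12 Fernhollow=19 Greywater=23 Hollowpine=21 Ironridge=14 → close Greywater (overflow 14)
  23÷5 = 4 each, +1 to first 3
Round 3: Ashgrove=29 Cedarfen=17 Fernhollow=24 Hollowpine=25 Ironridge=18 → close Fernhollow (overflow 16)
  24÷4 = 6 each, +1 to first 0
Round 4: Ashgrove=35 Cedarfen=23 Hollowpine=31 Ironridge=24 → close Ashgrove (overflow 21)
  35÷3 = 11 each, +1 to first 2
Round 5: Cedarfen=35 Hollowpine=43 Ironridge=35 → close Hollowpine (overflow 31)
  43÷2 = 21 each, +1 to first 1
Round 6: Cedarfen=57 Ironridge=56 → close Cedarfen (overflow 46)
  57÷1 = 57 each, +1 to first 0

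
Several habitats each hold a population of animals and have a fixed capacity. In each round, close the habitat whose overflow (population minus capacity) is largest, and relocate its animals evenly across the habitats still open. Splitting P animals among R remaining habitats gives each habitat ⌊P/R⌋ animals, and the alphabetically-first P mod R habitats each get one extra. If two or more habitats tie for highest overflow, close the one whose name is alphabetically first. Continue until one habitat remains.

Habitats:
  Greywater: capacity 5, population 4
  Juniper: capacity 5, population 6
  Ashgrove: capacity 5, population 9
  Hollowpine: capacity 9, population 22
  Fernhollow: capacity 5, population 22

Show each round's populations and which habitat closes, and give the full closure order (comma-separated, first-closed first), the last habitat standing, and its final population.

Closure order: Fernhollow, Hollowpine, Ashgrove, Juniper
Last habitat: Greywater with 63 animals

Round 1: Ashgrove=9 Fernhollow=22 Greywater=4 Hollowpine=22 Juniper=6 → close Fernhollow (overflow 17)
  22÷4 = 5 each, +1 to first 2
Round 2: Ashgrove=15 Greywater=10 Hollowpine=27 Juniper=11 → close Hollowpine (overflow 18)
  27÷3 = 9 each, +1 to first 0
Round 3: Ashgrove=24 Greywater=19 Juniper=20 → close Ashgrove (overflow 19)
  24÷2 = 12 each, +1 to first 0
Round 4: Greywater=31 Juniper=32 → close Juniper (overflow 27)
  32÷1 = 32 each, +1 to first 0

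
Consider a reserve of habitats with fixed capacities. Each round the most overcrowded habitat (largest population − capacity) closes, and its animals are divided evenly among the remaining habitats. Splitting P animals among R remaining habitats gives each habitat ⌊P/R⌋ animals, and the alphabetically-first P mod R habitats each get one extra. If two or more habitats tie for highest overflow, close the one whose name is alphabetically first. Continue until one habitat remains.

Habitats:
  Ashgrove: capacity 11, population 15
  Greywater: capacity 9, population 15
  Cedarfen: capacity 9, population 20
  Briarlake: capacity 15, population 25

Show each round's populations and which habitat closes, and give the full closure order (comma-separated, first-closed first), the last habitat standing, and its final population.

Round 1: Ashgrove=15 Briarlake=25 Cedarfen=20 Greywater=15 → close Cedarfen (overflow 11)
  20÷3 = 6 each, +1 to first 2
Round 2: Ashgrove=22 Briarlake=32 Greywater=21 → close Briarlake (overflow 17)
  32÷2 = 16 each, +1 to first 0
Round 3: Ashgrove=38 Greywater=37 → close Greywater (overflow 28)
  37÷1 = 37 each, +1 to first 0

Closure order: Cedarfen, Briarlake, Greywater
Last habitat: Ashgrove with 75 animals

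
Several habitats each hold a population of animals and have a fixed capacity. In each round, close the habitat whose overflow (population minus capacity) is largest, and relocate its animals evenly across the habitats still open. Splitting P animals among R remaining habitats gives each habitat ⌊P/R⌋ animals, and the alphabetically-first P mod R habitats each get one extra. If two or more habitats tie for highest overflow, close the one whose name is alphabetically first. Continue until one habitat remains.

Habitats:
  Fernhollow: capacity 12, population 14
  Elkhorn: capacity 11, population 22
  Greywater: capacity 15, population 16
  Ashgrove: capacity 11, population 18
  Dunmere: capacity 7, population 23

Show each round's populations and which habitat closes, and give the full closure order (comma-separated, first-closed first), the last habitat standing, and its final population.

Closure order: Dunmere, Elkhorn, Ashgrove, Fernhollow
Last habitat: Greywater with 93 animals

Round 1: Ashgrove=18 Dunmere=23 Elkhorn=22 Fernhollow=14 Greywater=16 → close Dunmere (overflow 16)
  23÷4 = 5 each, +1 to first 3
Round 2: Ashgrove=24 Elkhorn=28 Fernhollow=20 Greywater=21 → close Elkhorn (overflow 17)
  28÷3 = 9 each, +1 to first 1
Round 3: Ashgrove=34 Fernhollow=29 Greywater=30 → close Ashgrove (overflow 23)
  34÷2 = 17 each, +1 to first 0
Round 4: Fernhollow=46 Greywater=47 → close Fernhollow (overflow 34)
  46÷1 = 46 each, +1 to first 0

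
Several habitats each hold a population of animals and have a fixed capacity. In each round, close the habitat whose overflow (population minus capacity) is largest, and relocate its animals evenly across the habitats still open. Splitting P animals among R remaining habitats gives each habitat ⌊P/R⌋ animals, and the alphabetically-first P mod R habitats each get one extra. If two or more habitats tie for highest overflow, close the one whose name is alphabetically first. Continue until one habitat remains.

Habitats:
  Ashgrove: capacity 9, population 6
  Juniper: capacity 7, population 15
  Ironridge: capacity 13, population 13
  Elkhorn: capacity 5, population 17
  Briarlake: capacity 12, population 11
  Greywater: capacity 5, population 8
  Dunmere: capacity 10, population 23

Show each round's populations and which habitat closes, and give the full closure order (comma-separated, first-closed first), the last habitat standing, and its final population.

Closure order: Dunmere, Elkhorn, Juniper, Greywater, Briarlake, Ironridge
Last habitat: Ashgrove with 93 animals

Round 1: Ashgrove=6 Briarlake=11 Dunmere=23 Elkhorn=17 Greywater=8 Ironridge=13 Juniper=15 → close Dunmere (overflow 13)
  23÷6 = 3 each, +1 to first 5
Round 2: Ashgrove=10 Briarlake=15 Elkhorn=21 Greywater=12 Ironridge=17 Juniper=18 → close Elkhorn (overflow 16)
  21÷5 = 4 each, +1 to first 1
Round 3: Ashgrove=15 Briarlake=19 Greywater=16 Ironridge=21 Juniper=22 → close Juniper (overflow 15)
  22÷4 = 5 each, +1 to first 2
Round 4: Ashgrove=21 Briarlake=25 Greywater=21 Ironridge=26 → close Greywater (overflow 16)
  21÷3 = 7 each, +1 to first 0
Round 5: Ashgrove=28 Briarlake=32 Ironridge=33 → close Briarlake (overflow 20)
  32÷2 = 16 each, +1 to first 0
Round 6: Ashgrove=44 Ironridge=49 → close Ironridge (overflow 36)
  49÷1 = 49 each, +1 to first 0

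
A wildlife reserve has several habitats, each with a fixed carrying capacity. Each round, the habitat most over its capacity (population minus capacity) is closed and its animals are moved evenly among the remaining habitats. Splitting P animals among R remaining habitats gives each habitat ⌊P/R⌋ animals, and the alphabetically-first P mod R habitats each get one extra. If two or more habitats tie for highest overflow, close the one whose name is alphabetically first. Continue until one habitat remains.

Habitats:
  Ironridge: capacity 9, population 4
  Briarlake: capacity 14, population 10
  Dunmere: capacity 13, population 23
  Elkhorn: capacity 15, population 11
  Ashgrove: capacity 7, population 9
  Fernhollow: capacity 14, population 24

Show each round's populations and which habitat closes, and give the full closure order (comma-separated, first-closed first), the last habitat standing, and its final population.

Round 1: Ashgrove=9 Briarlake=10 Dunmere=23 Elkhorn=11 Fernhollow=24 Ironridge=4 → close Dunmere (overflow 10)
  23÷5 = 4 each, +1 to first 3
Round 2: Ashgrove=14 Briarlake=15 Elkhorn=16 Fernhollow=28 Ironridge=8 → close Fernhollow (overflow 14)
  28÷4 = 7 each, +1 to first 0
Round 3: Ashgrove=21 Briarlake=22 Elkhorn=23 Ironridge=15 → close Ashgrove (overflow 14)
  21÷3 = 7 each, +1 to first 0
Round 4: Briarlake=29 Elkhorn=30 Ironridge=22 → close Briarlake (overflow 15)
  29÷2 = 14 each, +1 to first 1
Round 5: Elkhorn=45 Ironridge=36 → close Elkhorn (overflow 30)
  45÷1 = 45 each, +1 to first 0

Closure order: Dunmere, Fernhollow, Ashgrove, Briarlake, Elkhorn
Last habitat: Ironridge with 81 animals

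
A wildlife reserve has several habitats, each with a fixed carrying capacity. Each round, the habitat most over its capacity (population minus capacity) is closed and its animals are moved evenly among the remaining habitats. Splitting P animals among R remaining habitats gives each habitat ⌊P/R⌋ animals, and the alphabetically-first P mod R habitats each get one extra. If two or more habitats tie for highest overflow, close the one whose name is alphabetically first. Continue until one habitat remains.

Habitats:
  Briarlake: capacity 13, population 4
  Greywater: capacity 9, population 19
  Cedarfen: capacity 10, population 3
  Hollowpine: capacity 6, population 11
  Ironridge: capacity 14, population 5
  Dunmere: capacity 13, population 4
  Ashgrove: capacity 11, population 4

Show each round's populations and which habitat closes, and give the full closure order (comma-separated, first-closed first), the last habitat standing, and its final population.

Closure order: Greywater, Hollowpine, Ashgrove, Cedarfen, Briarlake, Dunmere
Last habitat: Ironridge with 50 animals

Round 1: Ashgrove=4 Briarlake=4 Cedarfen=3 Dunmere=4 Greywater=19 Hollowpine=11 Ironridge=5 → close Greywater (overflow 10)
  19÷6 = 3 each, +1 to first 1
Round 2: Ashgrove=8 Briarlake=7 Cedarfen=6 Dunmere=7 Hollowpine=14 Ironridge=8 → close Hollowpine (overflow 8)
  14÷5 = 2 each, +1 to first 4
Round 3: Ashgrove=11 Briarlake=10 Cedarfen=9 Dunmere=10 Ironridge=10 → close Ashgrove (overflow 0)
  11÷4 = 2 each, +1 to first 3
Round 4: Briarlake=13 Cedarfen=12 Dunmere=13 Ironridge=12 → close Cedarfen (overflow 2)
  12÷3 = 4 each, +1 to first 0
Round 5: Briarlake=17 Dunmere=17 Ironridge=16 → close Briarlake (overflow 4)
  17÷2 = 8 each, +1 to first 1
Round 6: Dunmere=26 Ironridge=24 → close Dunmere (overflow 13)
  26÷1 = 26 each, +1 to first 0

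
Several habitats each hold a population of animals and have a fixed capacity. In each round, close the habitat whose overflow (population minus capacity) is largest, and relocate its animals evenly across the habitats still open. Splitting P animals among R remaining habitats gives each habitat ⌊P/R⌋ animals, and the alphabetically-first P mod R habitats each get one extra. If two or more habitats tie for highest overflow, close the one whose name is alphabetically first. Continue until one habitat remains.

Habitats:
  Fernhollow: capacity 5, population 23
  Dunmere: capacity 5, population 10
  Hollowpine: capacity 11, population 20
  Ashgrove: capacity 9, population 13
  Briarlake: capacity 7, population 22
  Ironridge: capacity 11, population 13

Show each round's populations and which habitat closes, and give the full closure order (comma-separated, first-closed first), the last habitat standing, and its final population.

Round 1: Ashgrove=13 Briarlake=22 Dunmere=10 Fernhollow=23 Hollowpine=20 Ironridge=13 → close Fernhollow (overflow 18)
  23÷5 = 4 each, +1 to first 3
Round 2: Ashgrove=18 Briarlake=27 Dunmere=15 Hollowpine=24 Ironridge=17 → close Briarlake (overflow 20)
  27÷4 = 6 each, +1 to first 3
Round 3: Ashgrove=25 Dunmere=22 Hollowpine=31 Ironridge=23 → close Hollowpine (overflow 20)
  31÷3 = 10 each, +1 to first 1
Round 4: Ashgrove=36 Dunmere=32 Ironridge=33 → close Ashgrove (overflow 27)
  36÷2 = 18 each, +1 to first 0
Round 5: Dunmere=50 Ironridge=51 → close Dunmere (overflow 45)
  50÷1 = 50 each, +1 to first 0

Closure order: Fernhollow, Briarlake, Hollowpine, Ashgrove, Dunmere
Last habitat: Ironridge with 101 animals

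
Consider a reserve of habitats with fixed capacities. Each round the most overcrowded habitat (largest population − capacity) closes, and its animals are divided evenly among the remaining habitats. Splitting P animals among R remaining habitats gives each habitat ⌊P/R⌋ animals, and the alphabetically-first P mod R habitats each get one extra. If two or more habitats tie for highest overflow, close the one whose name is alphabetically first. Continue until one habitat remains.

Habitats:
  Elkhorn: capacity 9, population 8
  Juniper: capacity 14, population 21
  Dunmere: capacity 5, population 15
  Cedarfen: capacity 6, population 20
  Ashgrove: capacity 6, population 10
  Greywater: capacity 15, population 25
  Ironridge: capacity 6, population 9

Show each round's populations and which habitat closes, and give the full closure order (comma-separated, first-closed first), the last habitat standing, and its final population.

Round 1: Ashgrove=10 Cedarfen=20 Dunmere=15 Elkhorn=8 Greywater=25 Ironridge=9 Juniper=21 → close Cedarfen (overflow 14)
  20÷6 = 3 each, +1 to first 2
Round 2: Ashgrove=14 Dunmere=19 Elkhorn=11 Greywater=28 Ironridge=12 Juniper=24 → close Dunmere (overflow 14)
  19÷5 = 3 each, +1 to first 4
Round 3: Ashgrove=18 Elkhorn=15 Greywater=32 Ironridge=16 Juniper=27 → close Greywater (overflow 17)
  32÷4 = 8 each, +1 to first 0
Round 4: Ashgrove=26 Elkhorn=23 Ironridge=24 Juniper=35 → close Juniper (overflow 21)
  35÷3 = 11 each, +1 to first 2
Round 5: Ashgrove=38 Elkhorn=35 Ironridge=35 → close Ashgrove (overflow 32)
  38÷2 = 19 each, +1 to first 0
Round 6: Elkhorn=54 Ironridge=54 → close Ironridge (overflow 48)
  54÷1 = 54 each, +1 to first 0

Closure order: Cedarfen, Dunmere, Greywater, Juniper, Ashgrove, Ironridge
Last habitat: Elkhorn with 108 animals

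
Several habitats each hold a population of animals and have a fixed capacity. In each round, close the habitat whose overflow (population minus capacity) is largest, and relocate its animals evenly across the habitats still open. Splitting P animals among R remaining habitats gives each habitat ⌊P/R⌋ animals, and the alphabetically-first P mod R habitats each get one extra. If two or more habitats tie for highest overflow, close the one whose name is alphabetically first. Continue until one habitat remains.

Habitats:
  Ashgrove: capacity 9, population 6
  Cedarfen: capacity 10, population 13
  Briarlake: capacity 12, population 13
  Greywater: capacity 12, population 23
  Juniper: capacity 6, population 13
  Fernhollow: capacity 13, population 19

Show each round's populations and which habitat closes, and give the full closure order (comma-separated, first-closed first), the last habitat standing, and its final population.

Closure order: Greywater, Juniper, Fernhollow, Cedarfen, Briarlake
Last habitat: Ashgrove with 87 animals

Round 1: Ashgrove=6 Briarlake=13 Cedarfen=13 Fernhollow=19 Greywater=23 Juniper=13 → close Greywater (overflow 11)
  23÷5 = 4 each, +1 to first 3
Round 2: Ashgrove=11 Briarlake=18 Cedarfen=18 Fernhollow=23 Juniper=17 → close Juniper (overflow 11)
  17÷4 = 4 each, +1 to first 1
Round 3: Ashgrove=16 Briarlake=22 Cedarfen=22 Fernhollow=27 → close Fernhollow (overflow 14)
  27÷3 = 9 each, +1 to first 0
Round 4: Ashgrove=25 Briarlake=31 Cedarfen=31 → close Cedarfen (overflow 21)
  31÷2 = 15 each, +1 to first 1
Round 5: Ashgrove=41 Briarlake=46 → close Briarlake (overflow 34)
  46÷1 = 46 each, +1 to first 0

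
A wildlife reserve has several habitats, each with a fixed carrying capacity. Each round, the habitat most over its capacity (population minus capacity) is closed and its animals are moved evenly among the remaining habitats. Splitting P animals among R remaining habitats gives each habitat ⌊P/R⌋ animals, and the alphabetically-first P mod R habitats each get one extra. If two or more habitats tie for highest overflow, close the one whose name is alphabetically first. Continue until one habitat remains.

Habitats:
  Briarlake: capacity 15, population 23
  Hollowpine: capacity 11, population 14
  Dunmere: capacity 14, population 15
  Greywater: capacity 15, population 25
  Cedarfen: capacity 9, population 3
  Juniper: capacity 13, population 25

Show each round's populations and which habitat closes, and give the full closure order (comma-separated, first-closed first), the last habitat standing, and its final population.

Closure order: Juniper, Greywater, Briarlake, Hollowpine, Dunmere
Last habitat: Cedarfen with 105 animals

Round 1: Briarlake=23 Cedarfen=3 Dunmere=15 Greywater=25 Hollowpine=14 Juniper=25 → close Juniper (overflow 12)
  25÷5 = 5 each, +1 to first 0
Round 2: Briarlake=28 Cedarfen=8 Dunmere=20 Greywater=30 Hollowpine=19 → close Greywater (overflow 15)
  30÷4 = 7 each, +1 to first 2
Round 3: Briarlake=36 Cedarfen=16 Dunmere=27 Hollowpine=26 → close Briarlake (overflow 21)
  36÷3 = 12 each, +1 to first 0
Round 4: Cedarfen=28 Dunmere=39 Hollowpine=38 → close Hollowpine (overflow 27)
  38÷2 = 19 each, +1 to first 0
Round 5: Cedarfen=47 Dunmere=58 → close Dunmere (overflow 44)
  58÷1 = 58 each, +1 to first 0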